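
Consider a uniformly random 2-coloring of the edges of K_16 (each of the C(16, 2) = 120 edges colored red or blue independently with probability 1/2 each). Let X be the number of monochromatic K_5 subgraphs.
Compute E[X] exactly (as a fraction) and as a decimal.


Let X = Σ_S X_S over the C(16, 5) = 4368 subsets S of size 5, where X_S = 1 if the K_5 on S is monochromatic.
For a fixed S, the K_5 on S has C(5, 2) = 10 edges. P[all 10 edges red] = (1/2)^10, and likewise for blue, so P[monochromatic] = 2·(1/2)^10 = 2^{1 − 10} = 1/512.
By linearity: E[X] = C(16, 5) · 2^{1 − 10} = 4368 · 1/512 = 273/32.
Numerically: E[X] ≈ 8.5312.

E[X] = C(16,5)·2^(1−C(5,2)) = 273/32 ≈ 8.5312.


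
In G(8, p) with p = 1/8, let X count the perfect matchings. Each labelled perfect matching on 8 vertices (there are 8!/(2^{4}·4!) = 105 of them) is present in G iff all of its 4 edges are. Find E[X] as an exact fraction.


K_8 has 8!/(2^{4}·4!) = 105 labelled perfect matchings.
For each such perfect matching H, let X_H = 1 if all 4 edges of H are present in G. Then P[X_H = 1] = p^{4} = (1/8)^{4} = 1/4096.
By linearity: E[X] = Σ_H E[X_H] = 105 · p^{4} = 105 · 1/4096 = 105/4096.
Numerically: E[X] ≈ 0.0256.

E[X] = 105 · (1/8)^{4} = 105/4096 ≈ 0.0256.


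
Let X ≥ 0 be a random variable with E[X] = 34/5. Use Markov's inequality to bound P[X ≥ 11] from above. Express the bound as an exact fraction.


μ = E[X] = 34/5, a = 11.
Markov: P[X ≥ 11] ≤ μ/a = (34/5)/11 = 34/55.
Numerically: ≈ 0.61818.
(Since a = 11 > μ = 6.80000, the bound 34/55 is < 1 and informative.)

P[X ≥ 11] ≤ 34/55 ≈ 0.61818.


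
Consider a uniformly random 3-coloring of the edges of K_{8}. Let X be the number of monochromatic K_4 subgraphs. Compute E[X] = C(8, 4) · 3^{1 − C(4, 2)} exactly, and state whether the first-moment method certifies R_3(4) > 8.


E[X] = C(8, 4) · 3^{1 − 6} = 70 · 3^{−5} = 70/243.
As a reduced fraction: E[X] = 70/243 ≈ 0.2881.
Is E[X] < 1? YES.
Since E[X] < 1, there exists a 3-coloring of K_{8} with no monochromatic K_4; hence R_3(4) > 8.

E[X] = 70/243 ≈ 0.2881; E[X] < 1, so R_3(4) > 8.


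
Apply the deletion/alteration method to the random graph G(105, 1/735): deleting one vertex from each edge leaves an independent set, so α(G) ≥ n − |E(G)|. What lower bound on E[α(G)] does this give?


E[|E(G)|] = C(105, 2)·p = 5460 · (1/735) = 52/7.
E[α(G)] ≥ n − E[|E(G)|] = 105 − 52/7 = 683/7.
Numerically: ≈ 97.57143.
(This is only a lower bound; the true E[α(G)] may be larger.)

E[α(G)] ≥ 683/7 ≈ 97.57143.


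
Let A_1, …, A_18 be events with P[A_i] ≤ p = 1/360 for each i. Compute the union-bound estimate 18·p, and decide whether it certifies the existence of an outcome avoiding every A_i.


Union bound: P[∪_{i=1}^{18} A_i] ≤ Σ_i P[A_i] ≤ 18·p = 18·(1/360) = 1/20.
Numerically: 1/20 ≈ 0.0500.
Is 1/20 < 1? YES.
Since P[∪ A_i] ≤ 1/20 < 1, the complement has P[∩ A_i^c] ≥ 1 − 1/20 = 19/20 > 0, so some outcome avoids every A_i.

18·p = 1/20 ≈ 0.0500; existence CERTIFIED by the union bound.


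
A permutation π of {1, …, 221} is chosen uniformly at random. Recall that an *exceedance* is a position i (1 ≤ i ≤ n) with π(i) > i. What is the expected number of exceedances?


Write X = Σ_{i=1}^{221} X_i, where X_i = 1_{π(i) > i}.
For each fixed i, π(i) is uniform over {1, …, 221} (marginal of a uniform permutation), so P[π(i) > i] = (n − i)/n. Summing: Σ_{i=1}^{221} (n − i)/n = (0 + 1 + … + 220)/221 = 221(221 − 1)/(2·221) = (221 − 1)/2.
Hence E[X] = Σ_{i=1}^{221} (221 − i)/221 = 110 ≈ 110.000.

E[X] = 110 = 110.000.


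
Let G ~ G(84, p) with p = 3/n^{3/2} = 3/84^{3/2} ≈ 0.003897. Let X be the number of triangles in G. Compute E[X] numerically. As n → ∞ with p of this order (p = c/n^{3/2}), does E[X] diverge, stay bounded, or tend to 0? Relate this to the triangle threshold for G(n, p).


Number of potential triangles: C(84, 3) = 95284.
Each occurs with probability p³ ≈ (0.003897)³ ≈ 5.917074e-08.
By linearity: E[X] = C(84, 3)·p³ ≈ 95284 · 5.917074e-08 ≈ 0.0056.
Since α = 3/2 > 1, p = c/n^{3/2} = o(1/n) is below the triangle threshold p ~ 1/n. Asymptotically E[X] ~ (c³/6)·n^{3(1−α)} = (3³/6)·n^{-1.5} → 0, so by Markov's inequality G has no triangles w.h.p.

E[X] ≈ 0.0056; in regime p = Θ(1/n^{3/2}) E[X] tends to 0 (below the triangle threshold p ~ 1/n).


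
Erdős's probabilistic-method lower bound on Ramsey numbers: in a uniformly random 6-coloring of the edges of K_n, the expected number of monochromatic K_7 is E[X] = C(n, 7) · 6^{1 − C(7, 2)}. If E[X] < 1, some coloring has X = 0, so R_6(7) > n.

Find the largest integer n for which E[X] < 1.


We need C(n, 7) · 6^{1 − 21} < 1, i.e. C(n, 7) < 6^{21 − 1} = 3656158440062976.
Check values of n near the boundary:
  n = 562: C(562, 7) = 3384017972944752; 3384017972944752 < 3656158440062976? YES
  n = 563: C(563, 7) = 3426622515769596; 3426622515769596 < 3656158440062976? YES
  n = 564: C(564, 7) = 3469685994423792; 3469685994423792 < 3656158440062976? YES
  n = 565: C(565, 7) = 3513212521235560; 3513212521235560 < 3656158440062976? YES
  n = 566: C(566, 7) = 3557206237959440; 3557206237959440 < 3656158440062976? YES
  n = 567: C(567, 7) = 3601671315933933; 3601671315933933 < 3656158440062976? YES
  n = 568: C(568, 7) = 3646611956239704; 3646611956239704 < 3656158440062976? YES
  n = 569: C(569, 7) = 3692032389858348; 3692032389858348 < 3656158440062976? NO
  n = 570: C(570, 7) = 3737936877831720; 3737936877831720 < 3656158440062976? NO
The largest n with C(n, 7) < 3656158440062976 is n = 568 (where E[X] = 16882462760369/16926659444736 ≈ 0.997). Hence R_6(7) > 568, i.e. R_6(7) ≥ 569.

Largest n = 568; hence R_6(7) > 568.


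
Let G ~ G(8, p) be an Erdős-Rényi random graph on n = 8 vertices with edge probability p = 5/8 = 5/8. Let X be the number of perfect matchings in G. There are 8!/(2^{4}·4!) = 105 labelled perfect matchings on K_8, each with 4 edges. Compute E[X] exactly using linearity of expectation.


K_8 has 8!/(2^{4}·4!) = 105 labelled perfect matchings.
For each such perfect matching H, let X_H = 1 if all 4 edges of H are present in G. Then P[X_H = 1] = p^{4} = (5/8)^{4} = 625/4096.
Summing the indicators: E[X] = Σ_H E[X_H] = 105 · p^{4} = 105 · 625/4096 = 65625/4096.
Numerically: E[X] ≈ 16.02.

E[X] = 105 · (5/8)^{4} = 65625/4096 ≈ 16.02.


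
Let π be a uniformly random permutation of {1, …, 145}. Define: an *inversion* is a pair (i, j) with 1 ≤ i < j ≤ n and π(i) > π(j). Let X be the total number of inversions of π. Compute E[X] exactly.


Write X = Σ X_I over the C(145, 2) = 10440 pairs i < j, with X_I the indicator of one inversion.
There are 10440 indicators.
For each fixed pair i < j, the values π(i) and π(j) are two distinct elements of {1, …, 145} in uniformly random order; by symmetry P[π(i) > π(j)] = 1/2.
By linearity: E[X] = 10440 · (1/2) = C(145, 2) · (1/2) = 10440/2 = 5220 ≈ 5220.0000.

E[X] = 5220 = 5220.0000.


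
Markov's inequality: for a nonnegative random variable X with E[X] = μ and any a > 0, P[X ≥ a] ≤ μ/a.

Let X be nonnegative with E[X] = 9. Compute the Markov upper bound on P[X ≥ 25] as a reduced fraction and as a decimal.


μ = E[X] = 9, a = 25.
Markov: P[X ≥ 25] ≤ μ/a = (9)/25 = 9/25.
Numerically: ≈ 0.36000.
(Since a = 25 > μ = 9.00000, the bound 9/25 is < 1 and informative.)

P[X ≥ 25] ≤ 9/25 ≈ 0.36000.


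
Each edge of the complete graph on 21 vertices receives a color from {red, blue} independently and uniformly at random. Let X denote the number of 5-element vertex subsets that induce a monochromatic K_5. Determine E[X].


Let X = Σ_S X_S over the C(21, 5) = 20349 subsets S of size 5, where X_S = 1 if the K_5 on S is monochromatic.
For a fixed S, the K_5 on S has C(5, 2) = 10 edges. P[all 10 edges red] = (1/2)^10, and likewise for blue, so P[monochromatic] = 2·(1/2)^10 = 2^{1 − 10} = 1/512.
By linearity: E[X] = C(21, 5) · 2^{1 − 10} = 20349 · 1/512 = 20349/512.
Numerically: E[X] ≈ 39.74414.

E[X] = C(21,5)·2^(1−C(5,2)) = 20349/512 ≈ 39.74414.


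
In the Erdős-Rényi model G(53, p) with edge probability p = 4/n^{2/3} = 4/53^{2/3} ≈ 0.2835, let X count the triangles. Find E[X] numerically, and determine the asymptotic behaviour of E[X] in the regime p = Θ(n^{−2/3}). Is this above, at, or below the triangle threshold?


Number of potential triangles: C(53, 3) = 23426.
Each occurs with probability p³ ≈ (0.2835)³ ≈ 2.278391e-02.
By linearity: E[X] = C(53, 3)·p³ ≈ 23426 · 2.278391e-02 ≈ 533.7358.
Since α = 2/3 < 1, p = c/n^{2/3} ≫ 1/n is above the triangle threshold p ~ 1/n. Asymptotically E[X] ~ (c³/6)·n^{3(1−α)} = (4³/6)·n^{1} → ∞; triangles are abundant w.h.p.

E[X] ≈ 533.7358; in regime p = Θ(1/n^{2/3}) E[X] diverges (above the triangle threshold p ~ 1/n).


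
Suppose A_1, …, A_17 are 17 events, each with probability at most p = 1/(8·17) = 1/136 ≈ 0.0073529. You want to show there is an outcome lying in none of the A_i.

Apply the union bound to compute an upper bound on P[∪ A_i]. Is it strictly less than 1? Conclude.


Union bound: P[∪_{i=1}^{17} A_i] ≤ Σ_i P[A_i] ≤ 17·p = 17·(1/136) = 1/8.
Numerically: 1/8 ≈ 0.1250000.
Is 1/8 < 1? YES.
Since P[∪ A_i] ≤ 1/8 < 1, the complement has P[∩ A_i^c] ≥ 1 − 1/8 = 7/8 > 0, so some outcome avoids every A_i.

17·p = 1/8 ≈ 0.1250000; existence CERTIFIED by the union bound.


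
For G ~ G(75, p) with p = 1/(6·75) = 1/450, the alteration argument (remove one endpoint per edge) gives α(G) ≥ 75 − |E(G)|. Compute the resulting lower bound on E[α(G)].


E[|E(G)|] = C(75, 2)·p = 2775 · (1/450) = 37/6.
E[α(G)] ≥ n − E[|E(G)|] = 75 − 37/6 = 413/6.
Numerically: ≈ 68.83333.
(This is only a lower bound; the true E[α(G)] may be larger.)

E[α(G)] ≥ 413/6 ≈ 68.83333.


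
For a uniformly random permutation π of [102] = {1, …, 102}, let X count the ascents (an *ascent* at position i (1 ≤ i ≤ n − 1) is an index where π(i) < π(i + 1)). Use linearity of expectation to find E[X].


Write X = Σ X_I over i = 1, …, 101, with X_I the indicator of one ascent.
There are 101 indicators.
For each fixed i, the pair (π(i), π(i+1)) is a uniformly random ordered pair of distinct values from {1, …, 102}; by symmetry P[π(i) < π(i+1)] = 1/2.
By linearity: E[X] = 101 · (1/2) = (102 − 1) · (1/2) = 101/2 ≈ 50.50000.

E[X] = 101/2 = 50.50000.


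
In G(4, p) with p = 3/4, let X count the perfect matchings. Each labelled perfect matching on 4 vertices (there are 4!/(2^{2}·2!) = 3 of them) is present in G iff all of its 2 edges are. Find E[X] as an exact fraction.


K_4 has 4!/(2^{2}·2!) = 3 labelled perfect matchings.
For each such perfect matching H, let X_H = 1 if all 2 edges of H are present in G. Then P[X_H = 1] = p^{2} = (3/4)^{2} = 9/16.
By linearity of expectation: E[X] = Σ_H E[X_H] = 3 · p^{2} = 3 · 9/16 = 27/16.
Numerically: E[X] ≈ 1.69.

E[X] = 3 · (3/4)^{2} = 27/16 ≈ 1.69.


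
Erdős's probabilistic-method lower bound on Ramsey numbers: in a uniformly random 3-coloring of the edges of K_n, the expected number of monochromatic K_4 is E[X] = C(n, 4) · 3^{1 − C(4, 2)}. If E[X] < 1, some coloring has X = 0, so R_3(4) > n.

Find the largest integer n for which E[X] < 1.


We need C(n, 4) · 3^{1 − 6} < 1, i.e. C(n, 4) < 3^{6 − 1} = 243.
Check values of n near the boundary:
  n = 6: C(6, 4) = 15; 15 < 243? YES
  n = 7: C(7, 4) = 35; 35 < 243? YES
  n = 8: C(8, 4) = 70; 70 < 243? YES
  n = 9: C(9, 4) = 126; 126 < 243? YES
  n = 10: C(10, 4) = 210; 210 < 243? YES
  n = 11: C(11, 4) = 330; 330 < 243? NO
  n = 12: C(12, 4) = 495; 495 < 243? NO
  n = 13: C(13, 4) = 715; 715 < 243? NO
The largest n with C(n, 4) < 243 is n = 10 (where E[X] = 70/81 ≈ 0.864). Hence R_3(4) > 10, i.e. R_3(4) ≥ 11.

Largest n = 10; hence R_3(4) > 10.


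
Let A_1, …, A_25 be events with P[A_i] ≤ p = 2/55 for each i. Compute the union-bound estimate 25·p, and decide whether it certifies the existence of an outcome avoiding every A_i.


Union bound: P[∪_{i=1}^{25} A_i] ≤ Σ_i P[A_i] ≤ 25·p = 25·(2/55) = 10/11.
Numerically: 10/11 ≈ 0.9091.
Is 10/11 < 1? YES.
Since P[∪ A_i] ≤ 10/11 < 1, the complement has P[∩ A_i^c] ≥ 1 − 10/11 = 1/11 > 0, so some outcome avoids every A_i.

25·p = 10/11 ≈ 0.9091; existence CERTIFIED by the union bound.


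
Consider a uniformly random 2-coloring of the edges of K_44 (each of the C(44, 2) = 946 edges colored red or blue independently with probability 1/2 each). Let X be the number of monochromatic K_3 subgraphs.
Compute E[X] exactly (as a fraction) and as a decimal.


Let X = Σ_S X_S over the C(44, 3) = 13244 subsets S of size 3, where X_S = 1 if the K_3 on S is monochromatic.
For a fixed S, the K_3 on S has C(3, 2) = 3 edges. P[all 3 edges red] = (1/2)^3, and likewise for blue, so P[monochromatic] = 2·(1/2)^3 = 2^{1 − 3} = 1/4.
By linearity: E[X] = C(44, 3) · 2^{1 − 3} = 13244 · 1/4 = 3311.
Numerically: E[X] ≈ 3311.0000.

E[X] = C(44,3)·2^(1−C(3,2)) = 3311 ≈ 3311.0000.


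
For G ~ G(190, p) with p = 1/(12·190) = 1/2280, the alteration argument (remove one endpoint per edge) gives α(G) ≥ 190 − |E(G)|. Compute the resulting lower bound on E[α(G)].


E[|E(G)|] = C(190, 2)·p = 17955 · (1/2280) = 63/8.
E[α(G)] ≥ n − E[|E(G)|] = 190 − 63/8 = 1457/8.
Numerically: ≈ 182.125.
(This is only a lower bound; the true E[α(G)] may be larger.)

E[α(G)] ≥ 1457/8 ≈ 182.125.


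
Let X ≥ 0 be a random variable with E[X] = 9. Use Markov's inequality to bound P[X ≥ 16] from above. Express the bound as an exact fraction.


μ = E[X] = 9, a = 16.
Markov: P[X ≥ 16] ≤ μ/a = (9)/16 = 9/16.
Numerically: ≈ 0.5625.
(Since a = 16 > μ = 9.0000, the bound 9/16 is < 1 and informative.)

P[X ≥ 16] ≤ 9/16 ≈ 0.5625.


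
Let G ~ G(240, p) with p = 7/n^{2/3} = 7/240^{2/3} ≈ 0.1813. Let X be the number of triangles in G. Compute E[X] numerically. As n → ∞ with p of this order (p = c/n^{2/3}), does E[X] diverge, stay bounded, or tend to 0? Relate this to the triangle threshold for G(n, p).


Number of potential triangles: C(240, 3) = 2275280.
Each occurs with probability p³ ≈ (0.1813)³ ≈ 5.954861e-03.
By linearity: E[X] = C(240, 3)·p³ ≈ 2275280 · 5.954861e-03 ≈ 13548.9764.
Since α = 2/3 < 1, p = c/n^{2/3} ≫ 1/n is above the triangle threshold p ~ 1/n. Asymptotically E[X] ~ (c³/6)·n^{3(1−α)} = (7³/6)·n^{1} → ∞; triangles are abundant w.h.p.

E[X] ≈ 13548.9764; in regime p = Θ(1/n^{2/3}) E[X] diverges (above the triangle threshold p ~ 1/n).


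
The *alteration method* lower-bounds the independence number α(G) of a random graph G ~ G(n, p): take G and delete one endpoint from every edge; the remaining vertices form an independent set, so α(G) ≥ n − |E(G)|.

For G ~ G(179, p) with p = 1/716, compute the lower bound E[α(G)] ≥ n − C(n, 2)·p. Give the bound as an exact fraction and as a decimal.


E[|E(G)|] = C(179, 2)·p = 15931 · (1/716) = 89/4.
E[α(G)] ≥ n − E[|E(G)|] = 179 − 89/4 = 627/4.
Numerically: ≈ 156.75000.
(This is only a lower bound; the true E[α(G)] may be larger.)

E[α(G)] ≥ 627/4 ≈ 156.75000.


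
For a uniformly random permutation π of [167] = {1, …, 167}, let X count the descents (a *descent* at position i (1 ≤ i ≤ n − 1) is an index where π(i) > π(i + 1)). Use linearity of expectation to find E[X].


Write X = Σ X_I over i = 1, …, 166, with X_I the indicator of one descent.
There are 166 indicators.
For each fixed i, the pair (π(i), π(i+1)) is a uniformly random ordered pair of distinct values from {1, …, 167}; by symmetry P[π(i) > π(i+1)] = 1/2.
By linearity: E[X] = 166 · (1/2) = (167 − 1) · (1/2) = 83 ≈ 83.00000.

E[X] = 83 = 83.00000.


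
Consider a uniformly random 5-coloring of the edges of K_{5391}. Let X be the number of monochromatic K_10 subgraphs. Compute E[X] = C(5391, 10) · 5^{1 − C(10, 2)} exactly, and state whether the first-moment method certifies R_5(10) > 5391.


E[X] = C(5391, 10) · 5^{1 − 45} = 5666344714787188828795213697883 · 5^{−44} = 5666344714787188828795213697883/5684341886080801486968994140625.
As a reduced fraction: E[X] = 5666344714787188828795213697883/5684341886080801486968994140625 ≈ 0.9968.
Is E[X] < 1? YES.
Since E[X] < 1, there exists a 5-coloring of K_{5391} with no monochromatic K_10; hence R_5(10) > 5391.

E[X] = 5666344714787188828795213697883/5684341886080801486968994140625 ≈ 0.9968; E[X] < 1, so R_5(10) > 5391.


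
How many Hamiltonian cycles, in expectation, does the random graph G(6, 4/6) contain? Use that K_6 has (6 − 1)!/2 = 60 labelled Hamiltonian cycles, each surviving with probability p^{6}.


K_6 has (6 − 1)!/2 = 60 labelled Hamiltonian cycles.
For each such Hamiltonian cycle H, let X_H = 1 if all 6 edges of H are present in G. Then P[X_H = 1] = p^{6} = (2/3)^{6} = 64/729.
By linearity: E[X] = Σ_H E[X_H] = 60 · p^{6} = 60 · 64/729 = 1280/243.
Numerically: E[X] ≈ 5.267.

E[X] = 60 · (2/3)^{6} = 1280/243 ≈ 5.267.


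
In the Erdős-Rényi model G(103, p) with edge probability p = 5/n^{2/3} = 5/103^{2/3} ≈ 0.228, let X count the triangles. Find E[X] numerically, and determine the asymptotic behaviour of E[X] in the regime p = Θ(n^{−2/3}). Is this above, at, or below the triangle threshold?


Number of potential triangles: C(103, 3) = 176851.
Each occurs with probability p³ ≈ (0.228)³ ≈ 1.17824e-02.
By linearity: E[X] = C(103, 3)·p³ ≈ 176851 · 1.17824e-02 ≈ 2083.738.
Since α = 2/3 < 1, p = c/n^{2/3} ≫ 1/n is above the triangle threshold p ~ 1/n. Asymptotically E[X] ~ (c³/6)·n^{3(1−α)} = (5³/6)·n^{1} → ∞; triangles are abundant w.h.p.

E[X] ≈ 2083.738; in regime p = Θ(1/n^{2/3}) E[X] diverges (above the triangle threshold p ~ 1/n).


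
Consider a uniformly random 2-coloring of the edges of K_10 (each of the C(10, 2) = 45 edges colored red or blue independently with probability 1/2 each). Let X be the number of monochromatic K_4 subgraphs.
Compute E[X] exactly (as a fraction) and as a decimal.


Let X = Σ_S X_S over the C(10, 4) = 210 subsets S of size 4, where X_S = 1 if the K_4 on S is monochromatic.
For a fixed S, the K_4 on S has C(4, 2) = 6 edges. P[all 6 edges red] = (1/2)^6, and likewise for blue, so P[monochromatic] = 2·(1/2)^6 = 2^{1 − 6} = 1/32.
By linearity of expectation: E[X] = C(10, 4) · 2^{1 − 6} = 210 · 1/32 = 105/16.
Numerically: E[X] ≈ 6.562.

E[X] = C(10,4)·2^(1−C(4,2)) = 105/16 ≈ 6.562.


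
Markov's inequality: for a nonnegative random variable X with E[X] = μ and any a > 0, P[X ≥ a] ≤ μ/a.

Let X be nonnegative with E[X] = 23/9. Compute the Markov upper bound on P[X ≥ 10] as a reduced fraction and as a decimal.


μ = E[X] = 23/9, a = 10.
Markov: P[X ≥ 10] ≤ μ/a = (23/9)/10 = 23/90.
Numerically: ≈ 0.256.
(Since a = 10 > μ = 2.556, the bound 23/90 is < 1 and informative.)

P[X ≥ 10] ≤ 23/90 ≈ 0.256.


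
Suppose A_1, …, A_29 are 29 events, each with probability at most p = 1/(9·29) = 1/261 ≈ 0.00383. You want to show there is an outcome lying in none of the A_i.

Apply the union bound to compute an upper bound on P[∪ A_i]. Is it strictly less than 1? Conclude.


Union bound: P[∪_{i=1}^{29} A_i] ≤ Σ_i P[A_i] ≤ 29·p = 29·(1/261) = 1/9.
Numerically: 1/9 ≈ 0.11111.
Is 1/9 < 1? YES.
Since P[∪ A_i] ≤ 1/9 < 1, the complement has P[∩ A_i^c] ≥ 1 − 1/9 = 8/9 > 0, so some outcome avoids every A_i.

29·p = 1/9 ≈ 0.11111; existence CERTIFIED by the union bound.


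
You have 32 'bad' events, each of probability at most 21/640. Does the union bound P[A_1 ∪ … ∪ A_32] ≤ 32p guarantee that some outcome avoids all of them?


Union bound: P[∪_{i=1}^{32} A_i] ≤ Σ_i P[A_i] ≤ 32·p = 32·(21/640) = 21/20.
Numerically: 21/20 ≈ 1.050000.
Is 21/20 < 1? NO.
Since the bound 21/20 is ≥ 1, the union bound is uninformative here; it does NOT by itself certify existence.

32·p = 21/20 ≈ 1.050000; existence NOT certified by the union bound.


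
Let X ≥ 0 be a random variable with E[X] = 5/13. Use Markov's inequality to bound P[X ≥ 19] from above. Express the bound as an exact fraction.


μ = E[X] = 5/13, a = 19.
Markov: P[X ≥ 19] ≤ μ/a = (5/13)/19 = 5/247.
Numerically: ≈ 0.0202.
(Since a = 19 > μ = 0.3846, the bound 5/247 is < 1 and informative.)

P[X ≥ 19] ≤ 5/247 ≈ 0.0202.


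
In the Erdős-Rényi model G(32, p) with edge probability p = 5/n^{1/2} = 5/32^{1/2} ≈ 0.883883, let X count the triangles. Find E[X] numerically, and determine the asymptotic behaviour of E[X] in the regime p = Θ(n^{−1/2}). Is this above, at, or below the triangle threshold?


Number of potential triangles: C(32, 3) = 4960.
Each occurs with probability p³ ≈ (0.883883)³ ≈ 6.90533966e-01.
By linearity: E[X] = C(32, 3)·p³ ≈ 4960 · 6.90533966e-01 ≈ 3425.048471.
Since α = 1/2 < 1, p = c/n^{1/2} ≫ 1/n is above the triangle threshold p ~ 1/n. Asymptotically E[X] ~ (c³/6)·n^{3(1−α)} = (5³/6)·n^{1.5} → ∞; triangles are abundant w.h.p.

E[X] ≈ 3425.048471; in regime p = Θ(1/n^{1/2}) E[X] diverges (above the triangle threshold p ~ 1/n).


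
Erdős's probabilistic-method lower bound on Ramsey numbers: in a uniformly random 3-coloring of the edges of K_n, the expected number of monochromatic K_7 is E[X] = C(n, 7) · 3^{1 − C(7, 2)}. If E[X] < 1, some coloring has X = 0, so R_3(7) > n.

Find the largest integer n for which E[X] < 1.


We need C(n, 7) · 3^{1 − 21} < 1, i.e. C(n, 7) < 3^{21 − 1} = 3486784401.
Check values of n near the boundary:
  n = 75: C(75, 7) = 1984829850; 1984829850 < 3486784401? YES
  n = 76: C(76, 7) = 2186189400; 2186189400 < 3486784401? YES
  n = 77: C(77, 7) = 2404808340; 2404808340 < 3486784401? YES
  n = 78: C(78, 7) = 2641902120; 2641902120 < 3486784401? YES
  n = 79: C(79, 7) = 2898753715; 2898753715 < 3486784401? YES
  n = 80: C(80, 7) = 3176716400; 3176716400 < 3486784401? YES
  n = 81: C(81, 7) = 3477216600; 3477216600 < 3486784401? YES
  n = 82: C(82, 7) = 3801756816; 3801756816 < 3486784401? NO
  n = 83: C(83, 7) = 4151918628; 4151918628 < 3486784401? NO
  n = 84: C(84, 7) = 4529365776; 4529365776 < 3486784401? NO
The largest n with C(n, 7) < 3486784401 is n = 81 (where E[X] = 42928600/43046721 ≈ 0.997). Hence R_3(7) > 81, i.e. R_3(7) ≥ 82.

Largest n = 81; hence R_3(7) > 81.


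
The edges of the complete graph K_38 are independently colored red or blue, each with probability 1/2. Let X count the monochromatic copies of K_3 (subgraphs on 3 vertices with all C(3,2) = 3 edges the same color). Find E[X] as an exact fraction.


Let X = Σ_S X_S over the C(38, 3) = 8436 subsets S of size 3, where X_S = 1 if the K_3 on S is monochromatic.
For a fixed S, the K_3 on S has C(3, 2) = 3 edges. P[all 3 edges red] = (1/2)^3, and likewise for blue, so P[monochromatic] = 2·(1/2)^3 = 2^{1 − 3} = 1/4.
By linearity: E[X] = C(38, 3) · 2^{1 − 3} = 8436 · 1/4 = 2109.
Numerically: E[X] ≈ 2109.000.

E[X] = C(38,3)·2^(1−C(3,2)) = 2109 ≈ 2109.000.


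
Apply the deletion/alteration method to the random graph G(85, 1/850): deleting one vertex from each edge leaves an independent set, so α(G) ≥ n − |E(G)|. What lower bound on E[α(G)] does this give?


E[|E(G)|] = C(85, 2)·p = 3570 · (1/850) = 21/5.
E[α(G)] ≥ n − E[|E(G)|] = 85 − 21/5 = 404/5.
Numerically: ≈ 80.800000.
(This is only a lower bound; the true E[α(G)] may be larger.)

E[α(G)] ≥ 404/5 ≈ 80.800000.


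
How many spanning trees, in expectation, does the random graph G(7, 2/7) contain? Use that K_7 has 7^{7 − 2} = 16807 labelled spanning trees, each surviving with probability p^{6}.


K_7 has 7^{7 − 2} = 16807 labelled spanning trees.
For each such spanning tree H, let X_H = 1 if all 6 edges of H are present in G. Then P[X_H = 1] = p^{6} = (2/7)^{6} = 64/117649.
Summing the indicators: E[X] = Σ_H E[X_H] = 16807 · p^{6} = 16807 · 64/117649 = 64/7.
Numerically: E[X] ≈ 9.143.

E[X] = 16807 · (2/7)^{6} = 64/7 ≈ 9.143.


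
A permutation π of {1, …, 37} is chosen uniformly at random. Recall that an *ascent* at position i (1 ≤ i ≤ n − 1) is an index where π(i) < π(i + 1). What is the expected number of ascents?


Write X = Σ X_I over i = 1, …, 36, with X_I the indicator of one ascent.
There are 36 indicators.
For each fixed i, the pair (π(i), π(i+1)) is a uniformly random ordered pair of distinct values from {1, …, 37}; by symmetry P[π(i) < π(i+1)] = 1/2.
By linearity: E[X] = 36 · (1/2) = (37 − 1) · (1/2) = 18 ≈ 18.000.

E[X] = 18 = 18.000.


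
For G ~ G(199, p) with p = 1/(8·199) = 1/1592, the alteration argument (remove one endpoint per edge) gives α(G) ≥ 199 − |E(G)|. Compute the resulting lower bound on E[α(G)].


E[|E(G)|] = C(199, 2)·p = 19701 · (1/1592) = 99/8.
E[α(G)] ≥ n − E[|E(G)|] = 199 − 99/8 = 1493/8.
Numerically: ≈ 186.625.
(This is only a lower bound; the true E[α(G)] may be larger.)

E[α(G)] ≥ 1493/8 ≈ 186.625.


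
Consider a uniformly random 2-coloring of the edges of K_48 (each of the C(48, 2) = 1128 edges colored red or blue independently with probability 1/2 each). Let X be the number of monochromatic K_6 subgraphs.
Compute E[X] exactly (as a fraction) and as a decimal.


Let X = Σ_S X_S over the C(48, 6) = 12271512 subsets S of size 6, where X_S = 1 if the K_6 on S is monochromatic.
For a fixed S, the K_6 on S has C(6, 2) = 15 edges. P[all 15 edges red] = (1/2)^15, and likewise for blue, so P[monochromatic] = 2·(1/2)^15 = 2^{1 − 15} = 1/16384.
By linearity: E[X] = C(48, 6) · 2^{1 − 15} = 12271512 · 1/16384 = 1533939/2048.
Numerically: E[X] ≈ 748.993652.

E[X] = C(48,6)·2^(1−C(6,2)) = 1533939/2048 ≈ 748.993652.


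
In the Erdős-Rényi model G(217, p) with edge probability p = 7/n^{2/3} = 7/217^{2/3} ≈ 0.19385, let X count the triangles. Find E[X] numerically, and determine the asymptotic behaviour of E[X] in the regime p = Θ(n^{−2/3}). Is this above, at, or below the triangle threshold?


Number of potential triangles: C(217, 3) = 1679580.
Each occurs with probability p³ ≈ (0.19385)³ ≈ 7.2840791e-03.
By linearity: E[X] = C(217, 3)·p³ ≈ 1679580 · 7.2840791e-03 ≈ 12234.19355.
Since α = 2/3 < 1, p = c/n^{2/3} ≫ 1/n is above the triangle threshold p ~ 1/n. Asymptotically E[X] ~ (c³/6)·n^{3(1−α)} = (7³/6)·n^{1} → ∞; triangles are abundant w.h.p.

E[X] ≈ 12234.19355; in regime p = Θ(1/n^{2/3}) E[X] diverges (above the triangle threshold p ~ 1/n).


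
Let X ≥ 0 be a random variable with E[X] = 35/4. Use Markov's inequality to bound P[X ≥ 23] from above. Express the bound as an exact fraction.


μ = E[X] = 35/4, a = 23.
Markov: P[X ≥ 23] ≤ μ/a = (35/4)/23 = 35/92.
Numerically: ≈ 0.380.
(Since a = 23 > μ = 8.750, the bound 35/92 is < 1 and informative.)

P[X ≥ 23] ≤ 35/92 ≈ 0.380.


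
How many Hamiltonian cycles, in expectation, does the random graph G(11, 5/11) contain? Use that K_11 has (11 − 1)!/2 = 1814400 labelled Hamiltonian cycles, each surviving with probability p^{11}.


K_11 has (11 − 1)!/2 = 1814400 labelled Hamiltonian cycles.
For each such Hamiltonian cycle H, let X_H = 1 if all 11 edges of H are present in G. Then P[X_H = 1] = p^{11} = (5/11)^{11} = 48828125/285311670611.
By linearity: E[X] = Σ_H E[X_H] = 1814400 · p^{11} = 1814400 · 48828125/285311670611 = 88593750000000/285311670611.
Numerically: E[X] ≈ 310.52.

E[X] = 1814400 · (5/11)^{11} = 88593750000000/285311670611 ≈ 310.52.


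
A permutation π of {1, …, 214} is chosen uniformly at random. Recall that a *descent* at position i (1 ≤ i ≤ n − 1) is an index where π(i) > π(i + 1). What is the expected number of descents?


Write X = Σ X_I over i = 1, …, 213, with X_I the indicator of one descent.
There are 213 indicators.
For each fixed i, the pair (π(i), π(i+1)) is a uniformly random ordered pair of distinct values from {1, …, 214}; by symmetry P[π(i) > π(i+1)] = 1/2.
By linearity: E[X] = 213 · (1/2) = (214 − 1) · (1/2) = 213/2 ≈ 106.500.

E[X] = 213/2 = 106.500.


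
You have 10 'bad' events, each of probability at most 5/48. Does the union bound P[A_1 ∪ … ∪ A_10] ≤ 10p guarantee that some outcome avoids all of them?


Union bound: P[∪_{i=1}^{10} A_i] ≤ Σ_i P[A_i] ≤ 10·p = 10·(5/48) = 25/24.
Numerically: 25/24 ≈ 1.041667.
Is 25/24 < 1? NO.
Since the bound 25/24 is ≥ 1, the union bound is uninformative here; it does NOT by itself certify existence.

10·p = 25/24 ≈ 1.041667; existence NOT certified by the union bound.


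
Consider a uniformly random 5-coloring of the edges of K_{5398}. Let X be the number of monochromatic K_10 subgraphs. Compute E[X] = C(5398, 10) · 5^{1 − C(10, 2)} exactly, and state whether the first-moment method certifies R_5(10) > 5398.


E[X] = C(5398, 10) · 5^{1 − 45} = 5740413564134635387185954535766 · 5^{−44} = 5740413564134635387185954535766/5684341886080801486968994140625.
As a reduced fraction: E[X] = 5740413564134635387185954535766/5684341886080801486968994140625 ≈ 1.0098642.
Is E[X] < 1? NO.
Since E[X] ≥ 1, the first-moment bound is inconclusive at n = 5398; it does NOT by itself certify R_5(10) > 5398.

E[X] = 5740413564134635387185954535766/5684341886080801486968994140625 ≈ 1.0098642; E[X] ≥ 1; first-moment method inconclusive here.


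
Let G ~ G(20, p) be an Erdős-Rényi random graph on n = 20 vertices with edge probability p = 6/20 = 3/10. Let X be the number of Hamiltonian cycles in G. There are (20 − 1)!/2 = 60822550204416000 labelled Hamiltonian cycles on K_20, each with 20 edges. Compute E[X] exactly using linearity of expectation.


K_20 has (20 − 1)!/2 = 60822550204416000 labelled Hamiltonian cycles.
For each such Hamiltonian cycle H, let X_H = 1 if all 20 edges of H are present in G. Then P[X_H = 1] = p^{20} = (3/10)^{20} = 3486784401/100000000000000000000.
Summing the indicators: E[X] = Σ_H E[X_H] = 60822550204416000 · p^{20} = 60822550204416000 · 3486784401/100000000000000000000 = 51776152168407487821/24414062500000.
Numerically: E[X] ≈ 2.12075e+06.

E[X] = 60822550204416000 · (3/10)^{20} = 51776152168407487821/24414062500000 ≈ 2.12075e+06.


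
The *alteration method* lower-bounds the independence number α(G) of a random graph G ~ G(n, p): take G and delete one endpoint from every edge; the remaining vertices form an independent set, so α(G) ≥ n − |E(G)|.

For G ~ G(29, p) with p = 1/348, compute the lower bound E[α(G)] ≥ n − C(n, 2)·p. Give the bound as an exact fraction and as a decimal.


E[|E(G)|] = C(29, 2)·p = 406 · (1/348) = 7/6.
E[α(G)] ≥ n − E[|E(G)|] = 29 − 7/6 = 167/6.
Numerically: ≈ 27.8333.
(This is only a lower bound; the true E[α(G)] may be larger.)

E[α(G)] ≥ 167/6 ≈ 27.8333.


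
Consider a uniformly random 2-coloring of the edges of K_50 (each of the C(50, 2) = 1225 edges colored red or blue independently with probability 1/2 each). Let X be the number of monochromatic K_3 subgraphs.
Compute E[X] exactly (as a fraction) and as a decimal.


Let X = Σ_S X_S over the C(50, 3) = 19600 subsets S of size 3, where X_S = 1 if the K_3 on S is monochromatic.
For a fixed S, the K_3 on S has C(3, 2) = 3 edges. P[all 3 edges red] = (1/2)^3, and likewise for blue, so P[monochromatic] = 2·(1/2)^3 = 2^{1 − 3} = 1/4.
By linearity: E[X] = C(50, 3) · 2^{1 − 3} = 19600 · 1/4 = 4900.
Numerically: E[X] ≈ 4900.00000.

E[X] = C(50,3)·2^(1−C(3,2)) = 4900 ≈ 4900.00000.


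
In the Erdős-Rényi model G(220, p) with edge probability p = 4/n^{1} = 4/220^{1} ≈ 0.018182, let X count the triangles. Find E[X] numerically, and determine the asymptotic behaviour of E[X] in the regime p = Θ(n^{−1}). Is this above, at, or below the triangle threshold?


Number of potential triangles: C(220, 3) = 1750540.
Each occurs with probability p³ ≈ (0.018182)³ ≈ 6.0105184e-06.
By linearity: E[X] = C(220, 3)·p³ ≈ 1750540 · 6.0105184e-06 ≈ 10.52165.
Here α = 1, so p = 4/n is exactly at the triangle threshold p ~ 1/n. Asymptotically E[X] → c³/6 = 4³/6 = 32/3 ≈ 10.66667, a bounded constant. In this regime the triangle count is asymptotically Poisson(c³/6).

E[X] ≈ 10.52165; in regime p = Θ(1/n^{1}) E[X] stays bounded (at the triangle threshold p ~ 1/n).


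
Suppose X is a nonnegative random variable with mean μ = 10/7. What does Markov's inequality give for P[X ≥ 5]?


μ = E[X] = 10/7, a = 5.
Markov: P[X ≥ 5] ≤ μ/a = (10/7)/5 = 2/7.
Numerically: ≈ 0.28571.
(Since a = 5 > μ = 1.42857, the bound 2/7 is < 1 and informative.)

P[X ≥ 5] ≤ 2/7 ≈ 0.28571.


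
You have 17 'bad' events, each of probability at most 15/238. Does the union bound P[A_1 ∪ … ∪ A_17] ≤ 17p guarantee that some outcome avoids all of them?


Union bound: P[∪_{i=1}^{17} A_i] ≤ Σ_i P[A_i] ≤ 17·p = 17·(15/238) = 15/14.
Numerically: 15/14 ≈ 1.07143.
Is 15/14 < 1? NO.
Since the bound 15/14 is ≥ 1, the union bound is uninformative here; it does NOT by itself certify existence.

17·p = 15/14 ≈ 1.07143; existence NOT certified by the union bound.


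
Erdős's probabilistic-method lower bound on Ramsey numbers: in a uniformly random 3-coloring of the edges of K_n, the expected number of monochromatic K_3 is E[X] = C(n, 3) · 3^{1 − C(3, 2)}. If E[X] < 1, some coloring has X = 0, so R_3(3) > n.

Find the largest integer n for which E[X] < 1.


We need C(n, 3) · 3^{1 − 3} < 1, i.e. C(n, 3) < 3^{3 − 1} = 9.
Check values of n near the boundary:
  n = 3: C(3, 3) = 1; 1 < 9? YES
  n = 4: C(4, 3) = 4; 4 < 9? YES
  n = 5: C(5, 3) = 10; 10 < 9? NO
  n = 6: C(6, 3) = 20; 20 < 9? NO
  n = 7: C(7, 3) = 35; 35 < 9? NO
The largest n with C(n, 3) < 9 is n = 4 (where E[X] = 4/9 ≈ 0.4444). Hence R_3(3) > 4, i.e. R_3(3) ≥ 5.

Largest n = 4; hence R_3(3) > 4.


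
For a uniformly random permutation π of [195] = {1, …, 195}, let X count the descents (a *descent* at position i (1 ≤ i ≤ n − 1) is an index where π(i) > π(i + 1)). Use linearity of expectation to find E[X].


Write X = Σ X_I over i = 1, …, 194, with X_I the indicator of one descent.
There are 194 indicators.
For each fixed i, the pair (π(i), π(i+1)) is a uniformly random ordered pair of distinct values from {1, …, 195}; by symmetry P[π(i) > π(i+1)] = 1/2.
By linearity: E[X] = 194 · (1/2) = (195 − 1) · (1/2) = 97 ≈ 97.0000.

E[X] = 97 = 97.0000.


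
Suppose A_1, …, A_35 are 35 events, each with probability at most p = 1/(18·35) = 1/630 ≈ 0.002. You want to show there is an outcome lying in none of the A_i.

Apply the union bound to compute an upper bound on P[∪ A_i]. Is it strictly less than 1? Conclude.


Union bound: P[∪_{i=1}^{35} A_i] ≤ Σ_i P[A_i] ≤ 35·p = 35·(1/630) = 1/18.
Numerically: 1/18 ≈ 0.056.
Is 1/18 < 1? YES.
Since P[∪ A_i] ≤ 1/18 < 1, the complement has P[∩ A_i^c] ≥ 1 − 1/18 = 17/18 > 0, so some outcome avoids every A_i.

35·p = 1/18 ≈ 0.056; existence CERTIFIED by the union bound.


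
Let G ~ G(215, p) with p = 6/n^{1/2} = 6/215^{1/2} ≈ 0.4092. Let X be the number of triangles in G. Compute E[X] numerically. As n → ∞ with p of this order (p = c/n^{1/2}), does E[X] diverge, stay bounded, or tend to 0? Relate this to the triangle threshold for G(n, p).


Number of potential triangles: C(215, 3) = 1633355.
Each occurs with probability p³ ≈ (0.4092)³ ≈ 6.8516641e-02.
By linearity: E[X] = C(215, 3)·p³ ≈ 1633355 · 6.8516641e-02 ≈ 111911.99753.
Since α = 1/2 < 1, p = c/n^{1/2} ≫ 1/n is above the triangle threshold p ~ 1/n. Asymptotically E[X] ~ (c³/6)·n^{3(1−α)} = (6³/6)·n^{1.5} → ∞; triangles are abundant w.h.p.

E[X] ≈ 111911.99753; in regime p = Θ(1/n^{1/2}) E[X] diverges (above the triangle threshold p ~ 1/n).


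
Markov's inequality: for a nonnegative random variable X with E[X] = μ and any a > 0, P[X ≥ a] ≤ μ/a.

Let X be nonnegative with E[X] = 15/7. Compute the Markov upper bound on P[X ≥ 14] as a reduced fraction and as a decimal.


μ = E[X] = 15/7, a = 14.
Markov: P[X ≥ 14] ≤ μ/a = (15/7)/14 = 15/98.
Numerically: ≈ 0.153061.
(Since a = 14 > μ = 2.142857, the bound 15/98 is < 1 and informative.)

P[X ≥ 14] ≤ 15/98 ≈ 0.153061.


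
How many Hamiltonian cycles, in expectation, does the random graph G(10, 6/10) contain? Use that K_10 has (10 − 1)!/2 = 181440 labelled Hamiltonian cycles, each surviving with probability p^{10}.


K_10 has (10 − 1)!/2 = 181440 labelled Hamiltonian cycles.
For each such Hamiltonian cycle H, let X_H = 1 if all 10 edges of H are present in G. Then P[X_H = 1] = p^{10} = (3/5)^{10} = 59049/9765625.
By linearity of expectation: E[X] = Σ_H E[X_H] = 181440 · p^{10} = 181440 · 59049/9765625 = 2142770112/1953125.
Numerically: E[X] ≈ 1097.1.

E[X] = 181440 · (3/5)^{10} = 2142770112/1953125 ≈ 1097.1.


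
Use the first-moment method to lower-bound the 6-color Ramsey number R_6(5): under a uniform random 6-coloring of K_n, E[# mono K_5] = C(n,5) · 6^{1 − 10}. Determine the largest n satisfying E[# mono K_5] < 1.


We need C(n, 5) · 6^{1 − 10} < 1, i.e. C(n, 5) < 6^{10 − 1} = 10077696.
Check values of n near the boundary:
  n = 66: C(66, 5) = 8936928; 8936928 < 10077696? YES
  n = 67: C(67, 5) = 9657648; 9657648 < 10077696? YES
  n = 68: C(68, 5) = 10424128; 10424128 < 10077696? NO
  n = 69: C(69, 5) = 11238513; 11238513 < 10077696? NO
  n = 70: C(70, 5) = 12103014; 12103014 < 10077696? NO
The largest n with C(n, 5) < 10077696 is n = 67 (where E[X] = 67067/69984 ≈ 0.9583). Hence R_6(5) > 67, i.e. R_6(5) ≥ 68.

Largest n = 67; hence R_6(5) > 67.


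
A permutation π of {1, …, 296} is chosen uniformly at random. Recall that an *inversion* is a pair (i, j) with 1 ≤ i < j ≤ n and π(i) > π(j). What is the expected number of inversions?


Write X = Σ X_I over the C(296, 2) = 43660 pairs i < j, with X_I the indicator of one inversion.
There are 43660 indicators.
For each fixed pair i < j, the values π(i) and π(j) are two distinct elements of {1, …, 296} in uniformly random order; by symmetry P[π(i) > π(j)] = 1/2.
By linearity: E[X] = 43660 · (1/2) = C(296, 2) · (1/2) = 43660/2 = 21830 ≈ 21830.0000.

E[X] = 21830 = 21830.0000.


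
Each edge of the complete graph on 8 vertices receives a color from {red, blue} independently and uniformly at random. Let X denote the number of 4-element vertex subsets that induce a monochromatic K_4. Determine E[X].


Let X = Σ_S X_S over the C(8, 4) = 70 subsets S of size 4, where X_S = 1 if the K_4 on S is monochromatic.
For a fixed S, the K_4 on S has C(4, 2) = 6 edges. P[all 6 edges red] = (1/2)^6, and likewise for blue, so P[monochromatic] = 2·(1/2)^6 = 2^{1 − 6} = 1/32.
Summing: E[X] = C(8, 4) · 2^{1 − 6} = 70 · 1/32 = 35/16.
Numerically: E[X] ≈ 2.1875.

E[X] = C(8,4)·2^(1−C(4,2)) = 35/16 ≈ 2.1875.


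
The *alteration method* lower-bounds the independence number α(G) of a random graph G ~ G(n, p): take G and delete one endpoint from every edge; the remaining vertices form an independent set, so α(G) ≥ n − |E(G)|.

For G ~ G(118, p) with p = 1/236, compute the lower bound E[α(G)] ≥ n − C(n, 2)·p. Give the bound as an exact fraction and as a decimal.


E[|E(G)|] = C(118, 2)·p = 6903 · (1/236) = 117/4.
E[α(G)] ≥ n − E[|E(G)|] = 118 − 117/4 = 355/4.
Numerically: ≈ 88.75000.
(This is only a lower bound; the true E[α(G)] may be larger.)

E[α(G)] ≥ 355/4 ≈ 88.75000.


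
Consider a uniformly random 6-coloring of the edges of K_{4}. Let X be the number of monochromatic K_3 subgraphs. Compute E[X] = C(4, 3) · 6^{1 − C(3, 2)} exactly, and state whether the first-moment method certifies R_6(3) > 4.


E[X] = C(4, 3) · 6^{1 − 3} = 4 · 6^{−2} = 4/36.
As a reduced fraction: E[X] = 1/9 ≈ 0.1111111.
Is E[X] < 1? YES.
Since E[X] < 1, there exists a 6-coloring of K_{4} with no monochromatic K_3; hence R_6(3) > 4.

E[X] = 1/9 ≈ 0.1111111; E[X] < 1, so R_6(3) > 4.
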